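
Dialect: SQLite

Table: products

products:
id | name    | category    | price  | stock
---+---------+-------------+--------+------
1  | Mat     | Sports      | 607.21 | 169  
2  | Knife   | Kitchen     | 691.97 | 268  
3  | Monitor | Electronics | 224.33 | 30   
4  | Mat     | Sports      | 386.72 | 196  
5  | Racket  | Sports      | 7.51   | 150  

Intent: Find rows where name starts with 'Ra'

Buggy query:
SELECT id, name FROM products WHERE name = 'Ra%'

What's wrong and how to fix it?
Bug: Wildcards only work with LIKE; '=' treats '%' as a literal character

Fix: Use LIKE for wildcard pattern matching

Corrected query:
SELECT id, name FROM products WHERE name LIKE 'Ra%'

Result:
id | name  
---+-------
5  | Racket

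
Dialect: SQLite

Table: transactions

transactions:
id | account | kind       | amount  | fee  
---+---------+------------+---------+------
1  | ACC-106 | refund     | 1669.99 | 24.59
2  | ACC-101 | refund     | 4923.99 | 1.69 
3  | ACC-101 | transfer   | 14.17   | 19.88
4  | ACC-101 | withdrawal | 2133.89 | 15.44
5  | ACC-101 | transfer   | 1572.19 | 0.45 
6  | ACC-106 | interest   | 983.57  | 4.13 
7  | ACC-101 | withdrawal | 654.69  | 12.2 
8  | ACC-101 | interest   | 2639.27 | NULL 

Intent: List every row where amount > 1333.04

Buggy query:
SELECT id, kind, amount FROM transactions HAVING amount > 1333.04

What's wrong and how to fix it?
Bug: HAVING filters the output of aggregation, but this query has no GROUP BY and no aggregate functions, so SQLite rejects it (HAVING clause on a non-aggregate query); the condition here is per row

Fix: Use WHERE for row-level filtering

Corrected query:
SELECT id, kind, amount FROM transactions WHERE amount > 1333.04

Result:
id | kind       | amount 
---+------------+--------
1  | refund     | 1669.99
2  | refund     | 4923.99
4  | withdrawal | 2133.89
5  | transfer   | 1572.19
8  | interest   | 2639.27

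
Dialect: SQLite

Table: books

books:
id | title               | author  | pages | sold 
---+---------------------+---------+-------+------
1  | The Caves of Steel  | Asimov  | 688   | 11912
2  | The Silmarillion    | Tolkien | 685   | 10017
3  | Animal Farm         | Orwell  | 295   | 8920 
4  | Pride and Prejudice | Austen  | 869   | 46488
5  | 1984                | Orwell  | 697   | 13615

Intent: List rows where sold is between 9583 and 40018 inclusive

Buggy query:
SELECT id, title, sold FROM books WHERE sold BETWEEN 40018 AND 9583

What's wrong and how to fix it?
Bug: The bounds are reversed; BETWEEN a AND b requires a <= b to match anything

Fix: Swap the bounds so the smaller value comes first

Corrected query:
SELECT id, title, sold FROM books WHERE sold BETWEEN 9583 AND 40018

Result:
id | title              | sold 
---+--------------------+------
1  | The Caves of Steel | 11912
2  | The Silmarillion   | 10017
5  | 1984               | 13615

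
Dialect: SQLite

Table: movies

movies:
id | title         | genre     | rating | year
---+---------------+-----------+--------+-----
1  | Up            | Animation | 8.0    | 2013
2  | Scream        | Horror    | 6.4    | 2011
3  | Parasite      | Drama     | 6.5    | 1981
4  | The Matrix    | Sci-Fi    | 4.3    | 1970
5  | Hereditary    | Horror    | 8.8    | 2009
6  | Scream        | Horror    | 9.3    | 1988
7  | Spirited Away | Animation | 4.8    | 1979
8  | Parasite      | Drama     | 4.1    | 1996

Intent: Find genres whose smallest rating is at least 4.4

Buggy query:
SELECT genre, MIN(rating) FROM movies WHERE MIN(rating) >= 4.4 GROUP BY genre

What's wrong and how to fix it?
Bug: MIN() in WHERE is a misuse of aggregate

Fix: Use HAVING for the per-group MIN condition

Corrected query:
SELECT genre, MIN(rating) FROM movies GROUP BY genre HAVING MIN(rating) >= 4.4

Result:
genre     | MIN(rating)
----------+------------
Animation | 4.8        
Horror    | 6.4        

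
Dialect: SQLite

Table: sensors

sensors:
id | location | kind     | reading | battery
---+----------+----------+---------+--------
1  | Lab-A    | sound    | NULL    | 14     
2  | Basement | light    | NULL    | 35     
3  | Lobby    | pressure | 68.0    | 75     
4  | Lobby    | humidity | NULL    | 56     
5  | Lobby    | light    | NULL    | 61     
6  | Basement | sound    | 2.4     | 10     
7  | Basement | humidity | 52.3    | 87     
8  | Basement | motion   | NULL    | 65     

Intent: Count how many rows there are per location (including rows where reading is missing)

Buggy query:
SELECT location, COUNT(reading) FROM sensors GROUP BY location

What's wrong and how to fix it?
Bug: COUNT(reading) skips NULLs, so groups with missing reading are undercounted

Fix: Replace COUNT(reading) with COUNT(*)

Corrected query:
SELECT location, COUNT(*) FROM sensors GROUP BY location

Result:
location | COUNT(*)
---------+---------
Basement | 4       
Lab-A    | 1       
Lobby    | 3       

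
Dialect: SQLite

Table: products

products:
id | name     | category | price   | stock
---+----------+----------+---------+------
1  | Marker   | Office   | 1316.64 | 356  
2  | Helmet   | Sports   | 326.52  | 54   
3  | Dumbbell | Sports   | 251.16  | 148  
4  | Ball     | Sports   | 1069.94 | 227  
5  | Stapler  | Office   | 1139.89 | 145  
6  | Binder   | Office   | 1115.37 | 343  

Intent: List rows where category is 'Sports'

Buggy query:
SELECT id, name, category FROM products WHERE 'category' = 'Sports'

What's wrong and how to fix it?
Bug: Single quotes denote string literals in SQL; the column name is being compared as a constant string

Fix: Reference the column as category without single quotes

Corrected query:
SELECT id, name, category FROM products WHERE category = 'Sports'

Result:
id | name     | category
---+----------+---------
2  | Helmet   | Sports  
3  | Dumbbell | Sports  
4  | Ball     | Sports  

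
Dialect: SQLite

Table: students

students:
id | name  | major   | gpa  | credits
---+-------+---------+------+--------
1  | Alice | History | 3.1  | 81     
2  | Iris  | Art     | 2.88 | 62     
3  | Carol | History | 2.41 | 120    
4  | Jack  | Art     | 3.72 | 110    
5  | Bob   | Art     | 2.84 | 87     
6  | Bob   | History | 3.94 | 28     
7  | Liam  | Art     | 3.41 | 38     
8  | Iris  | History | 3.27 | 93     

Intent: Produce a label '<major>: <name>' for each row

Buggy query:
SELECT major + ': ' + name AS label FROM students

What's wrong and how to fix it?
Bug: '+' is numeric addition; on text columns SQLite converts them to 0 instead of concatenating

Fix: Use the || operator for string concatenation

Corrected query:
SELECT major || ': ' || name AS label FROM students

Result:
label         
--------------
History: Alice
Art: Iris     
History: Carol
Art: Jack     
Art: Bob      
History: Bob  
Art: Liam     
History: Iris 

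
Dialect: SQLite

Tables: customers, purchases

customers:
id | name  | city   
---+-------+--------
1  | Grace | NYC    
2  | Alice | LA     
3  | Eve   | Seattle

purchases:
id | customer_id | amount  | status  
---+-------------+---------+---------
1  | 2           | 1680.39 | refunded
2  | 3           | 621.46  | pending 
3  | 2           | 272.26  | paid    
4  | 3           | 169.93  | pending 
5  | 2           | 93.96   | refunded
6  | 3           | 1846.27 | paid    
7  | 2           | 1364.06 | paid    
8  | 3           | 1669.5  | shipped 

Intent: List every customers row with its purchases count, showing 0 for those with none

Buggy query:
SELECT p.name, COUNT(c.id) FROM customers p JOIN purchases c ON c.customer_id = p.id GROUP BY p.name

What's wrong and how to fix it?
Bug: INNER JOIN drops customers rows that have no matching purchases rows

Fix: Switch to LEFT JOIN to retain unmatched parent rows

Corrected query:
SELECT p.name, COUNT(c.id) FROM customers p LEFT JOIN purchases c ON c.customer_id = p.id GROUP BY p.name

Result:
name  | COUNT(c.id)
------+------------
Alice | 4          
Eve   | 4          
Grace | 0          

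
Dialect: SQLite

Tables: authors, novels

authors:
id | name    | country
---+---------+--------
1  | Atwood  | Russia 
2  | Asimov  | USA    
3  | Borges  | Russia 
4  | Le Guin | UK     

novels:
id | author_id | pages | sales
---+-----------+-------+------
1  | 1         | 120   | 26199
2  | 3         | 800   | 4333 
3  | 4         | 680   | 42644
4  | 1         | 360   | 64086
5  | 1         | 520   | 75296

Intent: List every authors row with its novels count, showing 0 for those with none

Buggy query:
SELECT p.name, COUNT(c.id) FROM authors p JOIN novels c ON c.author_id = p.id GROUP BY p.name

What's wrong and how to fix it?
Bug: INNER JOIN drops authors rows that have no matching novels rows

Fix: Switch to LEFT JOIN to retain unmatched parent rows

Corrected query:
SELECT p.name, COUNT(c.id) FROM authors p LEFT JOIN novels c ON c.author_id = p.id GROUP BY p.name

Result:
name    | COUNT(c.id)
--------+------------
Asimov  | 0          
Atwood  | 3          
Borges  | 1          
Le Guin | 1          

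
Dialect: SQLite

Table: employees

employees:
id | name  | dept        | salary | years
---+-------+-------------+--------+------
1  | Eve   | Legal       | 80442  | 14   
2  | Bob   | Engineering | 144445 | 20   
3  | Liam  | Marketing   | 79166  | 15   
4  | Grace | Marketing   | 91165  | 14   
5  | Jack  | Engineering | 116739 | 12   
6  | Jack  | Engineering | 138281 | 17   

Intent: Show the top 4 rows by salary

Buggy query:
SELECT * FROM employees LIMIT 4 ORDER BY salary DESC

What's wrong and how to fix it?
Bug: LIMIT must come after ORDER BY

Fix: Sort with ORDER BY, then apply LIMIT

Corrected query:
SELECT * FROM employees ORDER BY salary DESC LIMIT 4

Result:
id | name  | dept        | salary | years
---+-------+-------------+--------+------
2  | Bob   | Engineering | 144445 | 20   
6  | Jack  | Engineering | 138281 | 17   
5  | Jack  | Engineering | 116739 | 12   
4  | Grace | Marketing   | 91165  | 14   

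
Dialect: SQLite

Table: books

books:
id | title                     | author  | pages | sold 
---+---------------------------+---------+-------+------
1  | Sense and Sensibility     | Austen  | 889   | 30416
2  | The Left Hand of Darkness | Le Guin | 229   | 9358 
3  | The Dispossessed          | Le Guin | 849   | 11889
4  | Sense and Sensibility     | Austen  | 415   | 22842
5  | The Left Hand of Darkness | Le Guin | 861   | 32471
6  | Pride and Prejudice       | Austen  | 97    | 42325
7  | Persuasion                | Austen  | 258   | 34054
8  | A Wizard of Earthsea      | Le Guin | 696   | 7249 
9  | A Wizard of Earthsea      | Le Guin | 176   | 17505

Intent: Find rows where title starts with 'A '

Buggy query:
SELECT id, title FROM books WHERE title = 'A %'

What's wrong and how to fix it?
Bug: Wildcards only work with LIKE; '=' treats '%' as a literal character

Fix: Use LIKE for wildcard pattern matching

Corrected query:
SELECT id, title FROM books WHERE title LIKE 'A %'

Result:
id | title               
---+---------------------
8  | A Wizard of Earthsea
9  | A Wizard of Earthsea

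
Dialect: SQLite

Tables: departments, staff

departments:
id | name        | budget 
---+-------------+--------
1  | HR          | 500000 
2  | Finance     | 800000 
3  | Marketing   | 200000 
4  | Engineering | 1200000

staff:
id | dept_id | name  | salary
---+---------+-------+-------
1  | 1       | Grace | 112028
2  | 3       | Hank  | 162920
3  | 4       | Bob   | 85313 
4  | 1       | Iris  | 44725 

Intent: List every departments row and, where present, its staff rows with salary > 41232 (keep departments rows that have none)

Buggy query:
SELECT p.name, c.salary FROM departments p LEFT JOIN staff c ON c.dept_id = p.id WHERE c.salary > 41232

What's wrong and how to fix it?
Bug: A WHERE condition on the right-hand table after LEFT JOIN drops unmatched parents

Fix: Put 'c.salary > 41232' in the JOIN's ON clause instead of WHERE

Corrected query:
SELECT p.name, c.salary FROM departments p LEFT JOIN staff c ON c.dept_id = p.id AND c.salary > 41232

Result:
name        | salary
------------+-------
HR          | 44725 
HR          | 112028
Finance     | NULL  
Marketing   | 162920
Engineering | 85313 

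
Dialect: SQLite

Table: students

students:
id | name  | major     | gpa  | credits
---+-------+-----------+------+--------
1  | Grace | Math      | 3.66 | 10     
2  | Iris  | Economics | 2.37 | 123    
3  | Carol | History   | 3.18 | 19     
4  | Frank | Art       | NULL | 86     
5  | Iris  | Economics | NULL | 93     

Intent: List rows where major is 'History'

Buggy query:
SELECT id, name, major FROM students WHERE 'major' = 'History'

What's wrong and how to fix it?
Bug: Single quotes denote string literals in SQL; the column name is being compared as a constant string

Fix: Reference the column as major without single quotes

Corrected query:
SELECT id, name, major FROM students WHERE major = 'History'

Result:
id | name  | major  
---+-------+--------
3  | Carol | History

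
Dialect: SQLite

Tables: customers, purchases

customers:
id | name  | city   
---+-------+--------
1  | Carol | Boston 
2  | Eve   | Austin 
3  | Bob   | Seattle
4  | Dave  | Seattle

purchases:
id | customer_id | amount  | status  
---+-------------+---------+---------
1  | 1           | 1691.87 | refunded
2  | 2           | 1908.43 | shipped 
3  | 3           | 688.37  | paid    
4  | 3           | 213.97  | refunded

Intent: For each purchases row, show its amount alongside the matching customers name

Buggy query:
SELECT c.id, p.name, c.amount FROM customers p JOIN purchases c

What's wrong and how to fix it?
Bug: Missing join condition: each purchases row is matched to all customers rows instead of just its own

Fix: Specify the join condition linking the foreign key to the parent id

Corrected query:
SELECT c.id, p.name, c.amount FROM customers p JOIN purchases c ON c.customer_id = p.id

Result:
id | name  | amount 
---+-------+--------
1  | Carol | 1691.87
2  | Eve   | 1908.43
3  | Bob   | 688.37 
4  | Bob   | 213.97 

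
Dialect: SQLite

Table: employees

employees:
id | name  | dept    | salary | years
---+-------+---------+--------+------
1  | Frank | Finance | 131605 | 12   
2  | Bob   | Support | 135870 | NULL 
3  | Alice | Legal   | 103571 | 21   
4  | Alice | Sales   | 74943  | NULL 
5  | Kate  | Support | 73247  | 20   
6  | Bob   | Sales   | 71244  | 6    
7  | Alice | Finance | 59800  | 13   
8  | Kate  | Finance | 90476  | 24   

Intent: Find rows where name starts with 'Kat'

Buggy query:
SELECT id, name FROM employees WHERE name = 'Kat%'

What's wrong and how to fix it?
Bug: Wildcards only work with LIKE; '=' treats '%' as a literal character

Fix: Replace '=' with LIKE so 'Kat%' is treated as a pattern

Corrected query:
SELECT id, name FROM employees WHERE name LIKE 'Kat%'

Result:
id | name
---+-----
5  | Kate
8  | Kate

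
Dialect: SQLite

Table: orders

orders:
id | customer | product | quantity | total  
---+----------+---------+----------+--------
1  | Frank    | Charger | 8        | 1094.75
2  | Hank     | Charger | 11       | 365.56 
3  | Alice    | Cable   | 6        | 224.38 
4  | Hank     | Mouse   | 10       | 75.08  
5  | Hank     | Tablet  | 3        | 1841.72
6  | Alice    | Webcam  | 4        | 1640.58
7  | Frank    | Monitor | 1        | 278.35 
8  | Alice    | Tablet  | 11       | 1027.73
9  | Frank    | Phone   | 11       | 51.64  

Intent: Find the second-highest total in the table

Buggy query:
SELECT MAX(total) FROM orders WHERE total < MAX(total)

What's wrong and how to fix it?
Bug: MAX(total) on the right of the comparison is an aggregate-in-WHERE error

Fix: Put the inner MAX in a scalar subquery

Corrected query:
SELECT MAX(total) FROM orders WHERE total < (SELECT MAX(total) FROM orders)

Result:
MAX(total)
----------
1640.58   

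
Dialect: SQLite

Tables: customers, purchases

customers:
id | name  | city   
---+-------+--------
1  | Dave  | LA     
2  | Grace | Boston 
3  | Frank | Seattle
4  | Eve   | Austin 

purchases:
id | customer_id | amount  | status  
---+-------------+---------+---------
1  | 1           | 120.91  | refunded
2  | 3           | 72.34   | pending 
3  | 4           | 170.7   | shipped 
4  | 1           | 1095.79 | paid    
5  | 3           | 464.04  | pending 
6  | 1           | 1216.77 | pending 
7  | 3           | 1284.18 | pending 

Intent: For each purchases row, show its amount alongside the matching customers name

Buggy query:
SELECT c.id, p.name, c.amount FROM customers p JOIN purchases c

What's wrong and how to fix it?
Bug: JOIN with no ON clause produces a cartesian product; every purchases row pairs with every customers row

Fix: Add ON c.customer_id = p.id to the JOIN

Corrected query:
SELECT c.id, p.name, c.amount FROM customers p JOIN purchases c ON c.customer_id = p.id

Result:
id | name  | amount 
---+-------+--------
1  | Dave  | 120.91 
2  | Frank | 72.34  
3  | Eve   | 170.7  
4  | Dave  | 1095.79
5  | Frank | 464.04 
6  | Dave  | 1216.77
7  | Frank | 1284.18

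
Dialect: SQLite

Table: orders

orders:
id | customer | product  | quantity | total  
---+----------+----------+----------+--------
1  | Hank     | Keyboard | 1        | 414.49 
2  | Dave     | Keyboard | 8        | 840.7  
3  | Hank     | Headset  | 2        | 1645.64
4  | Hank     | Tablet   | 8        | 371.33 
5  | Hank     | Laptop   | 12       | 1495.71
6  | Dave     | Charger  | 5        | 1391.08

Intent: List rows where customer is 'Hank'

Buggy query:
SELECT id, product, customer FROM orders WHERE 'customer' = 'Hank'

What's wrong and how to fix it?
Bug: 'customer' in single quotes is a string literal, not the column; the comparison is literal-vs-literal and never true

Fix: Remove the quotes around the column name (or use double quotes for an identifier)

Corrected query:
SELECT id, product, customer FROM orders WHERE customer = 'Hank'

Result:
id | product  | customer
---+----------+---------
1  | Keyboard | Hank    
3  | Headset  | Hank    
4  | Tablet   | Hank    
5  | Laptop   | Hank    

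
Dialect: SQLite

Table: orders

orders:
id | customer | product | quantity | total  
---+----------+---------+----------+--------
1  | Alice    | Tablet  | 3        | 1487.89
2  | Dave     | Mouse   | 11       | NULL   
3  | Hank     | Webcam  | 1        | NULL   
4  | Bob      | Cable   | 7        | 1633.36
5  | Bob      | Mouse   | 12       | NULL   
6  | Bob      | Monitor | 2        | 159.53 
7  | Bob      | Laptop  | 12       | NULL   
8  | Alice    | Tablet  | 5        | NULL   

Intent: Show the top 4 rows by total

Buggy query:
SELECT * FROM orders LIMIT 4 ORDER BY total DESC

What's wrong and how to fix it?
Bug: LIMIT must come after ORDER BY

Fix: Swap the clauses: ORDER BY first, then LIMIT

Corrected query:
SELECT * FROM orders ORDER BY total DESC LIMIT 4

Result:
id | customer | product | quantity | total  
---+----------+---------+----------+--------
4  | Bob      | Cable   | 7        | 1633.36
1  | Alice    | Tablet  | 3        | 1487.89
6  | Bob      | Monitor | 2        | 159.53 
2  | Dave     | Mouse   | 11       | NULL   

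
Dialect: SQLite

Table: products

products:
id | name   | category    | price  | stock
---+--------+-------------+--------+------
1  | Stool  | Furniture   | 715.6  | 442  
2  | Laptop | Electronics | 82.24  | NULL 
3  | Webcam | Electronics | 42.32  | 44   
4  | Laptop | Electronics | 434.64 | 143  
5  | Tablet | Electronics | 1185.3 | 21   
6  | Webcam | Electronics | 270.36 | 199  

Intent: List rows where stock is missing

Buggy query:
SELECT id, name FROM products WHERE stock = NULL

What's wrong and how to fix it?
Bug: Comparing to NULL with '=' never matches; NULL = NULL is unknown, not true

Fix: Use IS NULL to test for NULL

Corrected query:
SELECT id, name FROM products WHERE stock IS NULL

Result:
id | name  
---+-------
2  | Laptop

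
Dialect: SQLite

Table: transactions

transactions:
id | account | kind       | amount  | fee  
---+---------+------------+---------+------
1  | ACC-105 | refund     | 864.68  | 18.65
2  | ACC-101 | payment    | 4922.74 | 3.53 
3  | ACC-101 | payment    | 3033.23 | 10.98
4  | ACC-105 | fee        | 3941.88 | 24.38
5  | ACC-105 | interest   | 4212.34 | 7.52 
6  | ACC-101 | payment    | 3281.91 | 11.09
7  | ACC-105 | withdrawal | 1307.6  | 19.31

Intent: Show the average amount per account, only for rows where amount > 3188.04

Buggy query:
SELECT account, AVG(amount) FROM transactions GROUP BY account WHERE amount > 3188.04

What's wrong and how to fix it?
Bug: WHERE cannot follow GROUP BY

Fix: Place WHERE between FROM and GROUP BY

Corrected query:
SELECT account, AVG(amount) FROM transactions WHERE amount > 3188.04 GROUP BY account

Result:
account | AVG(amount)
--------+------------
ACC-101 | 4102.325   
ACC-105 | 4077.11    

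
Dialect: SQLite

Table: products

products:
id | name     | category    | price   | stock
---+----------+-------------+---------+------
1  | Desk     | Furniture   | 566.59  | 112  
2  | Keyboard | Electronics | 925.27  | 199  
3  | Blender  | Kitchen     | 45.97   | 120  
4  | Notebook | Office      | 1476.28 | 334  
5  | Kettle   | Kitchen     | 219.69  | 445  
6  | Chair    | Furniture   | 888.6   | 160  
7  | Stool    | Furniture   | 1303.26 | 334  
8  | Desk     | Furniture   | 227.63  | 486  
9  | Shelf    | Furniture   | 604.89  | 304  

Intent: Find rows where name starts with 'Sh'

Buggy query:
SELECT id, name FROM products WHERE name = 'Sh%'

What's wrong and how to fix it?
Bug: '=' compares the literal string including the % character; pattern matching needs LIKE

Fix: Replace '=' with LIKE so 'Sh%' is treated as a pattern

Corrected query:
SELECT id, name FROM products WHERE name LIKE 'Sh%'

Result:
id | name 
---+------
9  | Shelf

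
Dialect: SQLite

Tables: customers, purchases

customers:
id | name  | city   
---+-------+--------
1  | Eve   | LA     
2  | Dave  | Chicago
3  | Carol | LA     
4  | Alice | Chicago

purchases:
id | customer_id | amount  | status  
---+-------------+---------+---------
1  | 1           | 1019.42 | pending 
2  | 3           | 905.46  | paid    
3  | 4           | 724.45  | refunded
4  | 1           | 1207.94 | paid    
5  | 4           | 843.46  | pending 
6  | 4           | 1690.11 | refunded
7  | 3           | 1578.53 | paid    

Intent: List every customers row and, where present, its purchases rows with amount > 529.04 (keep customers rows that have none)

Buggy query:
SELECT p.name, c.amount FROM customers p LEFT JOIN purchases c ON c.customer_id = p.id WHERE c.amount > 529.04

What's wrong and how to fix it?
Bug: Filtering c.amount in WHERE discards the NULL rows produced by LEFT JOIN, turning it into an inner join

Fix: Put 'c.amount > 529.04' in the JOIN's ON clause instead of WHERE

Corrected query:
SELECT p.name, c.amount FROM customers p LEFT JOIN purchases c ON c.customer_id = p.id AND c.amount > 529.04

Result:
name  | amount 
------+--------
Eve   | 1019.42
Eve   | 1207.94
Dave  | NULL   
Carol | 905.46 
Carol | 1578.53
Alice | 724.45 
Alice | 843.46 
Alice | 1690.11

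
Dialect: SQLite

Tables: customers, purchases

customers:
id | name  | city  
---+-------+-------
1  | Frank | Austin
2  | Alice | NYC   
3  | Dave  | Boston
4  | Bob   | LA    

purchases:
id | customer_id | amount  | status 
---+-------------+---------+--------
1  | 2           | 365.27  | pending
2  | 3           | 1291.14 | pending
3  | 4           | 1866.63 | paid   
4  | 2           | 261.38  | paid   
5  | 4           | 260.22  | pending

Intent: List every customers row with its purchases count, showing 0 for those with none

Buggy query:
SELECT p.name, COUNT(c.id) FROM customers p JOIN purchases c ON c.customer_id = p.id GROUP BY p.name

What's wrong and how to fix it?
Bug: An inner join excludes parents with zero children

Fix: Switch to LEFT JOIN to retain unmatched parent rows

Corrected query:
SELECT p.name, COUNT(c.id) FROM customers p LEFT JOIN purchases c ON c.customer_id = p.id GROUP BY p.name

Result:
name  | COUNT(c.id)
------+------------
Alice | 2          
Bob   | 2          
Dave  | 1          
Frank | 0          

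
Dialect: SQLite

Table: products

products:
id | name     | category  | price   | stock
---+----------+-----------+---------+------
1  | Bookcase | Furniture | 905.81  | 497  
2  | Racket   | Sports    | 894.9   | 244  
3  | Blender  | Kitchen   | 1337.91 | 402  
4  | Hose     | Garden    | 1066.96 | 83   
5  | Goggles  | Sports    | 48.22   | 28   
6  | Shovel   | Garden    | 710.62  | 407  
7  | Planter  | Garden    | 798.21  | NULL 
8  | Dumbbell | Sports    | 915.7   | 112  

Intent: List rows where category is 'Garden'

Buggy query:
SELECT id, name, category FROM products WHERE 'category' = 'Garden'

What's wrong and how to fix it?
Bug: 'category' in single quotes is a string literal, not the column; the comparison is literal-vs-literal and never true

Fix: Remove the quotes around the column name (or use double quotes for an identifier)

Corrected query:
SELECT id, name, category FROM products WHERE category = 'Garden'

Result:
id | name    | category
---+---------+---------
4  | Hose    | Garden  
6  | Shovel  | Garden  
7  | Planter | Garden  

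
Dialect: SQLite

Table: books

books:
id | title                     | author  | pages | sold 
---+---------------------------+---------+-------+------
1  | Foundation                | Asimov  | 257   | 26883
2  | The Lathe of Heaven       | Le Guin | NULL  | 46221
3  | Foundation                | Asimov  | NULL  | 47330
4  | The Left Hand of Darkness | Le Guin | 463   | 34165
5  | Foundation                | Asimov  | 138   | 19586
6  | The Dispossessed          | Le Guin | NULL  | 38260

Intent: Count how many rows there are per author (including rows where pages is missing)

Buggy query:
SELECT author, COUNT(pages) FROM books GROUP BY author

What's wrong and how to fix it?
Bug: COUNT(pages) skips NULLs, so groups with missing pages are undercounted

Fix: Use COUNT(*) to count all rows regardless of NULL

Corrected query:
SELECT author, COUNT(*) FROM books GROUP BY author

Result:
author  | COUNT(*)
--------+---------
Asimov  | 3       
Le Guin | 3       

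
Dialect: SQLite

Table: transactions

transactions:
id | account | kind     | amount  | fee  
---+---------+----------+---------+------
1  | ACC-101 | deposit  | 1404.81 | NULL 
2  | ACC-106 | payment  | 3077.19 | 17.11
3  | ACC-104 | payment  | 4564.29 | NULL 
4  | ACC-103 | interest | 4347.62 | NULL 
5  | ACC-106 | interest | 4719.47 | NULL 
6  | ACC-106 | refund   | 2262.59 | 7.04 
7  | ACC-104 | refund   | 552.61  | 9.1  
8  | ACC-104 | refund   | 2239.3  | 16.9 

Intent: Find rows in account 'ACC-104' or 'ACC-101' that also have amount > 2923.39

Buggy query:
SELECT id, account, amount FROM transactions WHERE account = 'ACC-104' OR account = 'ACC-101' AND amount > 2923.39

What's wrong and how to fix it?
Bug: Without parentheses, AND is evaluated before OR, so the amount filter only applies to the 'ACC-101' branch

Fix: Group the OR with parentheses (or use IN), then AND the threshold

Corrected query:
SELECT id, account, amount FROM transactions WHERE (account = 'ACC-104' OR account = 'ACC-101') AND amount > 2923.39

Result:
id | account | amount 
---+---------+--------
3  | ACC-104 | 4564.29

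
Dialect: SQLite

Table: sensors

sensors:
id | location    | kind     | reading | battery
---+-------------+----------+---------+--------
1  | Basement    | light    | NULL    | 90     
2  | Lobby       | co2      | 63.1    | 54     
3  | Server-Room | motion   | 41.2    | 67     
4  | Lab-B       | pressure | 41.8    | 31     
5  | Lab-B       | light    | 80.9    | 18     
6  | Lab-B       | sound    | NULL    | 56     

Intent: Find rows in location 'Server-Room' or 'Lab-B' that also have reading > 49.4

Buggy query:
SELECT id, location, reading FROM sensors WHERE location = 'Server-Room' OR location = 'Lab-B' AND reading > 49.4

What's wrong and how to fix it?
Bug: AND binds tighter than OR, so this parses as location = 'Server-Room' OR (location = 'Lab-B' AND reading > 49.4)

Fix: Add parentheses around the OR so the AND applies to both alternatives

Corrected query:
SELECT id, location, reading FROM sensors WHERE (location = 'Server-Room' OR location = 'Lab-B') AND reading > 49.4

Result:
id | location | reading
---+----------+--------
5  | Lab-B    | 80.9   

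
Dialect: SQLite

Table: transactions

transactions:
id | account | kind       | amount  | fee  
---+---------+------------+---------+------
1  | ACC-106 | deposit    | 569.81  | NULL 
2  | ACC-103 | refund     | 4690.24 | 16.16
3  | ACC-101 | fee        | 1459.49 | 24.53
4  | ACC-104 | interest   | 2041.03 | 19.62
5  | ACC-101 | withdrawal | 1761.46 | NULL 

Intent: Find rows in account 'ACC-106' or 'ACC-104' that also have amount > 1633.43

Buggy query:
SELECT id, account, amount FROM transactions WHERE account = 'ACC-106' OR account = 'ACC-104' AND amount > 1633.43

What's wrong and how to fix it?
Bug: AND binds tighter than OR, so this parses as account = 'ACC-106' OR (account = 'ACC-104' AND amount > 1633.43)

Fix: Group the OR with parentheses (or use IN), then AND the threshold

Corrected query:
SELECT id, account, amount FROM transactions WHERE (account = 'ACC-106' OR account = 'ACC-104') AND amount > 1633.43

Result:
id | account | amount 
---+---------+--------
4  | ACC-104 | 2041.03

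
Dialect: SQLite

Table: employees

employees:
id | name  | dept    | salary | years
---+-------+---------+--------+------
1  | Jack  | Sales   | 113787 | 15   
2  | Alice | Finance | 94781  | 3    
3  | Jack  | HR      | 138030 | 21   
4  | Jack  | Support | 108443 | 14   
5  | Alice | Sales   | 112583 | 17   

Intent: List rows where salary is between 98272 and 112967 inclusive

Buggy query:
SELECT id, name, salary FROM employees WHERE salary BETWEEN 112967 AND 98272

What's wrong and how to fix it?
Bug: BETWEEN expects the lower bound first; with 112967 AND 98272 the range is empty

Fix: Write BETWEEN 98272 AND 112967

Corrected query:
SELECT id, name, salary FROM employees WHERE salary BETWEEN 98272 AND 112967

Result:
id | name  | salary
---+-------+-------
4  | Jack  | 108443
5  | Alice | 112583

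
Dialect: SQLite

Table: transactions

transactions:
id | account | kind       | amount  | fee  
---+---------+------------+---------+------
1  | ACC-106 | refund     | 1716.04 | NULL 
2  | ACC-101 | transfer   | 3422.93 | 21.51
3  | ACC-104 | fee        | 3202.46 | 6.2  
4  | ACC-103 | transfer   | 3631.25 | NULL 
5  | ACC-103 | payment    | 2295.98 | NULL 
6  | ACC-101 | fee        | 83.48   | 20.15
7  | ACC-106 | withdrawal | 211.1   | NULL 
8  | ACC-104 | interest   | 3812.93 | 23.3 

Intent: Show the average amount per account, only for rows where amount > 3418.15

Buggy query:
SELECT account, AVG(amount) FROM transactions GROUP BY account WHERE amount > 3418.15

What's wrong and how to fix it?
Bug: Row-level WHERE must come before GROUP BY in the clause order

Fix: Place WHERE between FROM and GROUP BY

Corrected query:
SELECT account, AVG(amount) FROM transactions WHERE amount > 3418.15 GROUP BY account

Result:
account | AVG(amount)
--------+------------
ACC-101 | 3422.93    
ACC-103 | 3631.25    
ACC-104 | 3812.93    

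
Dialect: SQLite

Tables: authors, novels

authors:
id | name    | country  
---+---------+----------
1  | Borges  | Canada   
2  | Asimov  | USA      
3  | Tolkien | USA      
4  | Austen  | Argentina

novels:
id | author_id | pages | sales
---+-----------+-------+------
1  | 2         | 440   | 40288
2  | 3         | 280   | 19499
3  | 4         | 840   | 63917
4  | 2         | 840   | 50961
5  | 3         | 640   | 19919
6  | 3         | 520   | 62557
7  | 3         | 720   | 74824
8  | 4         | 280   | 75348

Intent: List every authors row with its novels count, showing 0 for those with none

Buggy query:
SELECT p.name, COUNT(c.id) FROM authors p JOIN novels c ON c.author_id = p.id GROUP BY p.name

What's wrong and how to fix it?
Bug: INNER JOIN drops authors rows that have no matching novels rows

Fix: Use LEFT JOIN so parents without children still appear (COUNT(c.id) gives 0)

Corrected query:
SELECT p.name, COUNT(c.id) FROM authors p LEFT JOIN novels c ON c.author_id = p.id GROUP BY p.name

Result:
name    | COUNT(c.id)
--------+------------
Asimov  | 2          
Austen  | 2          
Borges  | 0          
Tolkien | 4          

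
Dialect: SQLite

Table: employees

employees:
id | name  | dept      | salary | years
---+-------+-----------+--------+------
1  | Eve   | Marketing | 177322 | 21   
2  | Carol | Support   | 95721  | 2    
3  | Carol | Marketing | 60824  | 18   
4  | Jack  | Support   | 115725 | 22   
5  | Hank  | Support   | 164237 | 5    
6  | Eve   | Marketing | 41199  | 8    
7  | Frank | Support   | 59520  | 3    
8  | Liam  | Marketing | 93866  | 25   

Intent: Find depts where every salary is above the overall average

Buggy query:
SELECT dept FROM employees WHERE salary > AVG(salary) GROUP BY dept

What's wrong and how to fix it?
Bug: WHERE evaluates per row before aggregation, so AVG() is unavailable

Fix: Use a subquery for AVG and a HAVING MIN(...) filter so the condition holds for every row in the group

Corrected query:
SELECT dept FROM employees GROUP BY dept HAVING MIN(salary) > (SELECT AVG(salary) FROM employees)

Result:
(no rows)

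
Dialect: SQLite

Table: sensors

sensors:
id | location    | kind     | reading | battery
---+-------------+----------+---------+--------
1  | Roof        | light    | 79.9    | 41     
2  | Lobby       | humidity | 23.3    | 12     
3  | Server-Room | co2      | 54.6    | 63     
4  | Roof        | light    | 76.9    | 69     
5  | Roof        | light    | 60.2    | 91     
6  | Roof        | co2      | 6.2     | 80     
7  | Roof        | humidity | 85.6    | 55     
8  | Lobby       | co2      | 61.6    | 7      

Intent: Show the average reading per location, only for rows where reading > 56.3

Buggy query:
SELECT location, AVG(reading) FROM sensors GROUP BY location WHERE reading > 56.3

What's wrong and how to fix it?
Bug: WHERE cannot follow GROUP BY

Fix: Place WHERE between FROM and GROUP BY

Corrected query:
SELECT location, AVG(reading) FROM sensors WHERE reading > 56.3 GROUP BY location

Result:
location | AVG(reading)
---------+-------------
Lobby    | 61.6        
Roof     | 75.65       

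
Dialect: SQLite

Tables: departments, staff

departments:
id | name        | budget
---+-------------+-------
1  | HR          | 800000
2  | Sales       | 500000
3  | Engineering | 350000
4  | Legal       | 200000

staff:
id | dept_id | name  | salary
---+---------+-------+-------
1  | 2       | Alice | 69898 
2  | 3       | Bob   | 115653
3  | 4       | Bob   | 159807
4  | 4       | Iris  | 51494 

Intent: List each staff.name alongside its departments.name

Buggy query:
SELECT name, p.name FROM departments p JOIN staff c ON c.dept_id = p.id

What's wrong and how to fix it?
Bug: Both tables have a 'name' column; the unqualified reference is ambiguous

Fix: Qualify the column with its table alias (c.name)

Corrected query:
SELECT c.name, p.name FROM departments p JOIN staff c ON c.dept_id = p.id

Result:
name  | name       
------+------------
Alice | Sales      
Bob   | Engineering
Bob   | Legal      
Iris  | Legal      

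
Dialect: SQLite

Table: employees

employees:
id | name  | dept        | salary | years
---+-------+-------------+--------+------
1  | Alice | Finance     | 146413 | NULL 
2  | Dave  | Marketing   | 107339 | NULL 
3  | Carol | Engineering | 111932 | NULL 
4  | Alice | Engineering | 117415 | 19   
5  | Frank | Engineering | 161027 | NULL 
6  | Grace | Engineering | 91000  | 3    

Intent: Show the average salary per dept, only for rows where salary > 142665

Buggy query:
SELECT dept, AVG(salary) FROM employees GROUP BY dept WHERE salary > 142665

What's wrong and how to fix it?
Bug: WHERE cannot follow GROUP BY

Fix: Move the WHERE clause before GROUP BY

Corrected query:
SELECT dept, AVG(salary) FROM employees WHERE salary > 142665 GROUP BY dept

Result:
dept        | AVG(salary)
------------+------------
Engineering | 161027     
Finance     | 146413     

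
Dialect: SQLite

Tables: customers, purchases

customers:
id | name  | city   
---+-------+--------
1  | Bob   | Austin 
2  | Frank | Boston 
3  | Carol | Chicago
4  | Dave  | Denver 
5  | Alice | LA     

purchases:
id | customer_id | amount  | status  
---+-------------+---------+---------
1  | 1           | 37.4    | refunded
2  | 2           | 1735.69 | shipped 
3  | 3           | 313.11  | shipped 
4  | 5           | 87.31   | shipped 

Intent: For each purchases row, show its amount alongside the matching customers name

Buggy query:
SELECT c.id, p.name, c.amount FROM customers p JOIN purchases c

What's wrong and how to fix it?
Bug: Missing join condition: each purchases row is matched to all customers rows instead of just its own

Fix: Add ON c.customer_id = p.id to the JOIN

Corrected query:
SELECT c.id, p.name, c.amount FROM customers p JOIN purchases c ON c.customer_id = p.id

Result:
id | name  | amount 
---+-------+--------
1  | Bob   | 37.4   
2  | Frank | 1735.69
3  | Carol | 313.11 
4  | Alice | 87.31  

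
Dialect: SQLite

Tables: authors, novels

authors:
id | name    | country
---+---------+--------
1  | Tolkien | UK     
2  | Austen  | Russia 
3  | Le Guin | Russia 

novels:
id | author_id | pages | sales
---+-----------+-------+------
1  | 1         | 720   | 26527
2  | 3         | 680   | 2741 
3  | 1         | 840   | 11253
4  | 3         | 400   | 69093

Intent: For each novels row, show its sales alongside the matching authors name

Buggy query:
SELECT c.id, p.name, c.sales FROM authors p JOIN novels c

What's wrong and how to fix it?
Bug: Missing join condition: each novels row is matched to all authors rows instead of just its own

Fix: Specify the join condition linking the foreign key to the parent id

Corrected query:
SELECT c.id, p.name, c.sales FROM authors p JOIN novels c ON c.author_id = p.id

Result:
id | name    | sales
---+---------+------
1  | Tolkien | 26527
2  | Le Guin | 2741 
3  | Tolkien | 11253
4  | Le Guin | 69093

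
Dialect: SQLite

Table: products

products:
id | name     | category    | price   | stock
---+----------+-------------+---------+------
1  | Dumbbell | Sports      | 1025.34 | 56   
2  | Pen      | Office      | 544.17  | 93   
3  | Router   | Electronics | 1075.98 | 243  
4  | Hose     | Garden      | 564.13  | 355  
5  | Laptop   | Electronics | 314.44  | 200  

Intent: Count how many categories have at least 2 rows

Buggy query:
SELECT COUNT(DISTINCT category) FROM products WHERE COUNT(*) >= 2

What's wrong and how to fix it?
Bug: WHERE filters individual rows, not groups, so a group-level COUNT is invalid there

Fix: Use a subquery that GROUPs and filters with HAVING, then count its rows

Corrected query:
SELECT COUNT(*) FROM (SELECT category FROM products GROUP BY category HAVING COUNT(*) >= 2)

Result:
COUNT(*)
--------
1       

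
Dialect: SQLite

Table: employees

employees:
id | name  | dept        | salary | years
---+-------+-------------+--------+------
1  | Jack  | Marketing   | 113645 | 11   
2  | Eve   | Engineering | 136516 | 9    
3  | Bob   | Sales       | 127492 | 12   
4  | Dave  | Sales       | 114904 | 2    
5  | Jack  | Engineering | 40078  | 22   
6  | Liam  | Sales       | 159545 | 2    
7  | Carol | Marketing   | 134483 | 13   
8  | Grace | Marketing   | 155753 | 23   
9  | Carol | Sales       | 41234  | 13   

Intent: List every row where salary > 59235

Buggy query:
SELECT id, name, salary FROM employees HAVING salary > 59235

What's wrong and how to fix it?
Bug: HAVING filters the output of aggregation, but this query has no GROUP BY and no aggregate functions, so SQLite rejects it (HAVING clause on a non-aggregate query); the condition here is per row

Fix: Use WHERE for row-level filtering

Corrected query:
SELECT id, name, salary FROM employees WHERE salary > 59235

Result:
id | name  | salary
---+-------+-------
1  | Jack  | 113645
2  | Eve   | 136516
3  | Bob   | 127492
4  | Dave  | 114904
6  | Liam  | 159545
7  | Carol | 134483
8  | Grace | 155753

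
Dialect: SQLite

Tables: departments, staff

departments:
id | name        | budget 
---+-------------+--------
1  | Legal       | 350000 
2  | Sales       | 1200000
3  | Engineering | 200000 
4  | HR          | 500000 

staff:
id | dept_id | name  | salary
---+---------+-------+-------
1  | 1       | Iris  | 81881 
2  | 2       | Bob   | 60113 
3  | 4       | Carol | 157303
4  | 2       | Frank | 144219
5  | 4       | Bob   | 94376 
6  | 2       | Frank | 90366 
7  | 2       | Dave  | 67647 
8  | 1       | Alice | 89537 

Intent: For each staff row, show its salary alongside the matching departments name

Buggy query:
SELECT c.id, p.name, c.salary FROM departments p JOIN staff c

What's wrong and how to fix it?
Bug: JOIN with no ON clause produces a cartesian product; every staff row pairs with every departments row

Fix: Specify the join condition linking the foreign key to the parent id

Corrected query:
SELECT c.id, p.name, c.salary FROM departments p JOIN staff c ON c.dept_id = p.id

Result:
id | name  | salary
---+-------+-------
1  | Legal | 81881 
2  | Sales | 60113 
3  | HR    | 157303
4  | Sales | 144219
5  | HR    | 94376 
6  | Sales | 90366 
7  | Sales | 67647 
8  | Legal | 89537 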